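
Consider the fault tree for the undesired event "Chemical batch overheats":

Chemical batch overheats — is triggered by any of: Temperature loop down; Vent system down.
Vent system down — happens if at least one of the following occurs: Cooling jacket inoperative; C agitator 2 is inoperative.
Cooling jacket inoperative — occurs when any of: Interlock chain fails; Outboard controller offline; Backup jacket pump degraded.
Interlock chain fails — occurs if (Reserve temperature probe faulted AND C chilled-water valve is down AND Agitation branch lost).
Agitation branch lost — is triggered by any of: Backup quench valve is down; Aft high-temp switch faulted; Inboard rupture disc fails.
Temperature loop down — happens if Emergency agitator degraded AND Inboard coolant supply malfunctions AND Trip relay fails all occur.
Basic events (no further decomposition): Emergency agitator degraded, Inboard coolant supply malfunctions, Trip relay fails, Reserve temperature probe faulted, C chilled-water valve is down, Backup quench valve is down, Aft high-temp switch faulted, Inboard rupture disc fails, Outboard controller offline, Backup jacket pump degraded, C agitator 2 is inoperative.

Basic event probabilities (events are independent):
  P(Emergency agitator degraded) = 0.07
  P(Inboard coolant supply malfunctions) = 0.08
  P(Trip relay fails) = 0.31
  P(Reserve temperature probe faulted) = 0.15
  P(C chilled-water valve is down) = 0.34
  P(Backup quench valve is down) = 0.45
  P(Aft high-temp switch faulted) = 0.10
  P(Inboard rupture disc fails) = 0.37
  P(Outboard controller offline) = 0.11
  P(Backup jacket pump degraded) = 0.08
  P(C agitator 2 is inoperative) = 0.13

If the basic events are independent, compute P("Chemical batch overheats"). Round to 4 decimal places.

P(Temperature loop down) [AND] = 0.07 × 0.08 × 0.31 = 0.001736
P(Agitation branch lost) [OR] = 1 − (1−0.45) × (1−0.10) × (1−0.37) = 0.688150
P(Interlock chain fails) [AND] = 0.15 × 0.34 × 0.688150 = 0.035096
P(Cooling jacket inoperative) [OR] = 1 − (1−0.035096) × (1−0.11) × (1−0.08) = 0.209937
P(Vent system down) [OR] = 1 − (1−0.209937) × (1−0.13) = 0.312645
P(Chemical batch overheats) [OR] = 1 − (1−0.001736) × (1−0.312645) = 0.313838
Rounded to 4 decimal places: P(Chemical batch overheats) ≈ 0.3138.

0.3138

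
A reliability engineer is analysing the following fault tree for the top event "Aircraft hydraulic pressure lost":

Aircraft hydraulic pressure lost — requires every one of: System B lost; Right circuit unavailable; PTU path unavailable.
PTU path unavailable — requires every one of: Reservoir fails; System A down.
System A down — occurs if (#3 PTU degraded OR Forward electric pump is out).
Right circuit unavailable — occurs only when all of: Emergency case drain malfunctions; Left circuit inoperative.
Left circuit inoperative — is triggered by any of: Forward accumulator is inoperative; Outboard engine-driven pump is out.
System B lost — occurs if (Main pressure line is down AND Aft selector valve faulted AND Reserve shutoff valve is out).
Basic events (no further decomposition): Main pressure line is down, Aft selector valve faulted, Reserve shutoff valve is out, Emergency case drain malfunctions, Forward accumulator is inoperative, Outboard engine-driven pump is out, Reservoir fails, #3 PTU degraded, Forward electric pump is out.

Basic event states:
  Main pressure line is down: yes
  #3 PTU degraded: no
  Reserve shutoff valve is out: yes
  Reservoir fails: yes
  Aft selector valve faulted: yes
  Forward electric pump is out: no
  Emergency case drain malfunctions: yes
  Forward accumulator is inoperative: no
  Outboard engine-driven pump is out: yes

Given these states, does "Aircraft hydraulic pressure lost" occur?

No

System B lost [AND]: Main pressure line is down=occurs, Aft selector valve faulted=occurs, Reserve shutoff valve is out=occurs → all inputs occur → occurs.
Left circuit inoperative [OR]: Forward accumulator is inoperative=not, Outboard engine-driven pump is out=occurs → at least one input occurs → occurs.
Right circuit unavailable [AND]: Emergency case drain malfunctions=occurs, Left circuit inoperative=occurs → all inputs occur → occurs.
System A down [OR]: #3 PTU degraded=not, Forward electric pump is out=not → no input occurs → does not occur.
PTU path unavailable [AND]: Reservoir fails=occurs, System A down=not → not all inputs occur → does not occur.
Aircraft hydraulic pressure lost [AND]: System B lost=occurs, Right circuit unavailable=occurs, PTU path unavailable=not → not all inputs occur → does not occur.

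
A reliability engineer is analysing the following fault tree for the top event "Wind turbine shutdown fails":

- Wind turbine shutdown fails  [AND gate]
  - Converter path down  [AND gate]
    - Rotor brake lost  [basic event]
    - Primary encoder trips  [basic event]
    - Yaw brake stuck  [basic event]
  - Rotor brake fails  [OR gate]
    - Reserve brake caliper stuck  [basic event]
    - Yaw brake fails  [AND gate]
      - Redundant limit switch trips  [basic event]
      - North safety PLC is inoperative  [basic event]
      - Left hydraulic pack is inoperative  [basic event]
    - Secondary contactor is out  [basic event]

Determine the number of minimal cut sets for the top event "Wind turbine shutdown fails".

3

Converter path down [AND]: one cut set from each child combined → 1 × 1 × 1 = 1 cut set(s).
Yaw brake fails [AND]: one cut set from each child combined → 1 × 1 × 1 = 1 cut set(s).
Rotor brake fails [OR]: union of children's cut sets → 3 cut set(s).
Wind turbine shutdown fails [AND]: one cut set from each child combined → 1 × 3 = 3 cut set(s).
Minimal cut sets: {Primary encoder trips, Reserve brake caliper stuck, Rotor brake lost, Yaw brake stuck}; {Left hydraulic pack is inoperative, North safety PLC is inoperative, Primary encoder trips, Redundant limit switch trips, Rotor brake lost, Yaw brake stuck}; {Primary encoder trips, Rotor brake lost, Secondary contactor is out, Yaw brake stuck}.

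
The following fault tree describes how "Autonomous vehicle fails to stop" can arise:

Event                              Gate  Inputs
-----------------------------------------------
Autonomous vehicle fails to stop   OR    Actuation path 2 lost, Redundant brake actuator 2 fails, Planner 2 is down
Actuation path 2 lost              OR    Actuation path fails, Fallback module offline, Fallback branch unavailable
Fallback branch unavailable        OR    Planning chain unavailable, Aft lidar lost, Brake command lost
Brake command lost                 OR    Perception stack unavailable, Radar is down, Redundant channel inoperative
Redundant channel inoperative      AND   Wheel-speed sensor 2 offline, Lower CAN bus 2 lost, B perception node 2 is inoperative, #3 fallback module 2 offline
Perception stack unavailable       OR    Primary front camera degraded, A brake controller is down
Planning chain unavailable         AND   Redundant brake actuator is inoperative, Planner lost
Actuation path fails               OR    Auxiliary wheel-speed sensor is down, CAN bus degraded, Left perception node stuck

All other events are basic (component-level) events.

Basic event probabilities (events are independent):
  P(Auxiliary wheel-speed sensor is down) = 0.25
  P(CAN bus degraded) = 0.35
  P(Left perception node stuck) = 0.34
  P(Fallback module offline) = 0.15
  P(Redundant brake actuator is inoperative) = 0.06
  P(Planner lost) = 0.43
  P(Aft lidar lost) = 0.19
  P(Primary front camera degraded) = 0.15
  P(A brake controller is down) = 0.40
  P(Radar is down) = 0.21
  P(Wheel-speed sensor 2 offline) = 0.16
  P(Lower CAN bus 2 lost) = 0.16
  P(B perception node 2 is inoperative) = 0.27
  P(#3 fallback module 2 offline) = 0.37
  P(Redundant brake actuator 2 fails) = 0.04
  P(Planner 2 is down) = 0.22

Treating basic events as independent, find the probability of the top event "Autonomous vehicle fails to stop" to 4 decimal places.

0.9351

P(Actuation path fails) [OR] = 1 − (1−0.25) × (1−0.35) × (1−0.34) = 0.678250
P(Planning chain unavailable) [AND] = 0.06 × 0.43 = 0.025800
P(Perception stack unavailable) [OR] = 1 − (1−0.15) × (1−0.40) = 0.490000
P(Redundant channel inoperative) [AND] = 0.16 × 0.16 × 0.27 × 0.37 = 0.002557
P(Brake command lost) [OR] = 1 − (1−0.490000) × (1−0.21) × (1−0.002557) = 0.598130
P(Fallback branch unavailable) [OR] = 1 − (1−0.025800) × (1−0.19) × (1−0.598130) = 0.682884
P(Actuation path 2 lost) [OR] = 1 − (1−0.678250) × (1−0.15) × (1−0.682884) = 0.913273
P(Autonomous vehicle fails to stop) [OR] = 1 − (1−0.913273) × (1−0.04) × (1−0.22) = 0.935059
Rounded to 4 decimal places: P(Autonomous vehicle fails to stop) ≈ 0.9351.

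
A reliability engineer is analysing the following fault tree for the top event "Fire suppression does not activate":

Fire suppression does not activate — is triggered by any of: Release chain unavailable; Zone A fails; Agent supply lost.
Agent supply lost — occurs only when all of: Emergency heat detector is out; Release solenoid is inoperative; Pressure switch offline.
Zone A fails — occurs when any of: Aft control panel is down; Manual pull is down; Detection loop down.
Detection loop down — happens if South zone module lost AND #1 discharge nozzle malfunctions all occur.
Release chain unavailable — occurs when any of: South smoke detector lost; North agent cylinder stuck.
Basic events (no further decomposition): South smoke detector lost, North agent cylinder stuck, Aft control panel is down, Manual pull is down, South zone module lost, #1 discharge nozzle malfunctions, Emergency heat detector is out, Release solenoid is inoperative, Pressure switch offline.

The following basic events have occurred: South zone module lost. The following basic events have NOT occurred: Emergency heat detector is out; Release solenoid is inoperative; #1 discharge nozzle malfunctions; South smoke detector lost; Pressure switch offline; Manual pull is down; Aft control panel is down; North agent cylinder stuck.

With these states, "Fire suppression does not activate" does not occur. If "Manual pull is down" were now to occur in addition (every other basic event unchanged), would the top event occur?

Yes

Counterfactual: set "Manual pull is down" to occurred.
Release chain unavailable [OR]: South smoke detector lost=not, North agent cylinder stuck=not → no input occurs → does not occur.
Detection loop down [AND]: South zone module lost=occurs, #1 discharge nozzle malfunctions=not → not all inputs occur → does not occur.
Zone A fails [OR]: Aft control panel is down=not, Manual pull is down=occurs, Detection loop down=not → at least one input occurs → occurs.
Agent supply lost [AND]: Emergency heat detector is out=not, Release solenoid is inoperative=not, Pressure switch offline=not → not all inputs occur → does not occur.
Fire suppression does not activate [OR]: Release chain unavailable=not, Zone A fails=occurs, Agent supply lost=not → at least one input occurs → occurs.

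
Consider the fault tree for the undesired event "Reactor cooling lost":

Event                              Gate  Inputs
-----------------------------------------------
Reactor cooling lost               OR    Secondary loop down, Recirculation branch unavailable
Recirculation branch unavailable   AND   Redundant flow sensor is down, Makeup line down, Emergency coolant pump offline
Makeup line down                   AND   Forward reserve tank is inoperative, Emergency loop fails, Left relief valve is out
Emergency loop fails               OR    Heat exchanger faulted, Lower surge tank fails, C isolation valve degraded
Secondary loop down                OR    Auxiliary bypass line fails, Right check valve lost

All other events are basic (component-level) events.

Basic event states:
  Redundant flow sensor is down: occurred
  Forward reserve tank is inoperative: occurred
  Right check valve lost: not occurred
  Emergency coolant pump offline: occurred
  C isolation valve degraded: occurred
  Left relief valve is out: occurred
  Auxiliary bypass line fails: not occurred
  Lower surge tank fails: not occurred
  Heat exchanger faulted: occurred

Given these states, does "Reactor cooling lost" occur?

Yes

Secondary loop down [OR]: Auxiliary bypass line fails=not, Right check valve lost=not → no input occurs → does not occur.
Emergency loop fails [OR]: Heat exchanger faulted=occurs, Lower surge tank fails=not, C isolation valve degraded=occurs → at least one input occurs → occurs.
Makeup line down [AND]: Forward reserve tank is inoperative=occurs, Emergency loop fails=occurs, Left relief valve is out=occurs → all inputs occur → occurs.
Recirculation branch unavailable [AND]: Redundant flow sensor is down=occurs, Makeup line down=occurs, Emergency coolant pump offline=occurs → all inputs occur → occurs.
Reactor cooling lost [OR]: Secondary loop down=not, Recirculation branch unavailable=occurs → at least one input occurs → occurs.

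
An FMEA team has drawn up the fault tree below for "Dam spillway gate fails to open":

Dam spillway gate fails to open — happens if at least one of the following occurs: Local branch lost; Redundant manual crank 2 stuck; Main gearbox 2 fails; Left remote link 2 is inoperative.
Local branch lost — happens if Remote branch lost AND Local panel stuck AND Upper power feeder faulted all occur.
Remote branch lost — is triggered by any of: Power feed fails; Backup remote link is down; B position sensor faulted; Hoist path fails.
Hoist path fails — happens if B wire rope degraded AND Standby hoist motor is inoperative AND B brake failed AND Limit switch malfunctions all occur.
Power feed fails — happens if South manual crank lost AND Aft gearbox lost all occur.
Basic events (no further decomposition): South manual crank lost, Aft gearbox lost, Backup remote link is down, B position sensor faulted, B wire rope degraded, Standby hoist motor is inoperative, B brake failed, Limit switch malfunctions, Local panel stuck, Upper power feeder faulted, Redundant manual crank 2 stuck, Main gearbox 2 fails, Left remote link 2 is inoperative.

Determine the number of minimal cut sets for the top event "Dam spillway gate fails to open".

7

Power feed fails [AND]: one cut set from each child combined → 1 × 1 = 1 cut set(s).
Hoist path fails [AND]: one cut set from each child combined → 1 × 1 × 1 × 1 = 1 cut set(s).
Remote branch lost [OR]: union of children's cut sets → 4 cut set(s).
Local branch lost [AND]: one cut set from each child combined → 4 × 1 × 1 = 4 cut set(s).
Dam spillway gate fails to open [OR]: union of children's cut sets → 7 cut set(s).
Minimal cut sets: {Aft gearbox lost, Local panel stuck, South manual crank lost, Upper power feeder faulted}; {Backup remote link is down, Local panel stuck, Upper power feeder faulted}; {B position sensor faulted, Local panel stuck, Upper power feeder faulted}; {B brake failed, B wire rope degraded, Limit switch malfunctions, Local panel stuck, Standby hoist motor is inoperative, Upper power feeder faulted}; {Redundant manual crank 2 stuck}; {Main gearbox 2 fails}; {Left remote link 2 is inoperative}.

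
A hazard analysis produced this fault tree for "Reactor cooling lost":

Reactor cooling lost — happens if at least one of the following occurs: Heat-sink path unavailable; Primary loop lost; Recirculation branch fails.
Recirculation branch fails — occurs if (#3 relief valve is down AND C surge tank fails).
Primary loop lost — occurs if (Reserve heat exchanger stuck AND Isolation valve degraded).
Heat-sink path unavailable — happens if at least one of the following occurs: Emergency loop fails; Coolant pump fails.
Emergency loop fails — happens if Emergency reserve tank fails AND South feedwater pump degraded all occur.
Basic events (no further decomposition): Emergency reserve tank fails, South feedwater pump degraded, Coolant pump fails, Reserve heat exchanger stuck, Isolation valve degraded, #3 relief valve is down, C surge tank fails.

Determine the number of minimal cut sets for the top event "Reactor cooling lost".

4

Emergency loop fails [AND]: one cut set from each child combined → 1 × 1 = 1 cut set(s).
Heat-sink path unavailable [OR]: union of children's cut sets → 2 cut set(s).
Primary loop lost [AND]: one cut set from each child combined → 1 × 1 = 1 cut set(s).
Recirculation branch fails [AND]: one cut set from each child combined → 1 × 1 = 1 cut set(s).
Reactor cooling lost [OR]: union of children's cut sets → 4 cut set(s).
Minimal cut sets: {Emergency reserve tank fails, South feedwater pump degraded}; {Coolant pump fails}; {Isolation valve degraded, Reserve heat exchanger stuck}; {#3 relief valve is down, C surge tank fails}.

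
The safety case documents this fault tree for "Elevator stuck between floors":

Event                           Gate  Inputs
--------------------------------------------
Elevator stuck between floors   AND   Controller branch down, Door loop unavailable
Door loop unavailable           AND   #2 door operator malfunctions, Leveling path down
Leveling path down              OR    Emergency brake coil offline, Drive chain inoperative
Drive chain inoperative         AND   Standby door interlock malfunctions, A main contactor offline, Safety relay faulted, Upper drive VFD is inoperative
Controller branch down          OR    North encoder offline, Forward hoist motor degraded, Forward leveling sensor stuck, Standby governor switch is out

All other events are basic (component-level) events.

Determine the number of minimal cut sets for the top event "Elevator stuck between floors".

Controller branch down [OR]: union of children's cut sets → 4 cut set(s).
Drive chain inoperative [AND]: one cut set from each child combined → 1 × 1 × 1 × 1 = 1 cut set(s).
Leveling path down [OR]: union of children's cut sets → 2 cut set(s).
Door loop unavailable [AND]: one cut set from each child combined → 1 × 2 = 2 cut set(s).
Elevator stuck between floors [AND]: one cut set from each child combined → 4 × 2 = 8 cut set(s).
Minimal cut sets: {#2 door operator malfunctions, Emergency brake coil offline, North encoder offline}; {#2 door operator malfunctions, A main contactor offline, North encoder offline, Safety relay faulted, Standby door interlock malfunctions, Upper drive VFD is inoperative}; {#2 door operator malfunctions, Emergency brake coil offline, Forward hoist motor degraded}; {#2 door operator malfunctions, A main contactor offline, Forward hoist motor degraded, Safety relay faulted, Standby door interlock malfunctions, Upper drive VFD is inoperative}; {#2 door operator malfunctions, Emergency brake coil offline, Forward leveling sensor stuck}; {#2 door operator malfunctions, A main contactor offline, Forward leveling sensor stuck, Safety relay faulted, Standby door interlock malfunctions, Upper drive VFD is inoperative}; {#2 door operator malfunctions, Emergency brake coil offline, Standby governor switch is out}; {#2 door operator malfunctions, A main contactor offline, Safety relay faulted, Standby door interlock malfunctions, Standby governor switch is out, Upper drive VFD is inoperative}.

8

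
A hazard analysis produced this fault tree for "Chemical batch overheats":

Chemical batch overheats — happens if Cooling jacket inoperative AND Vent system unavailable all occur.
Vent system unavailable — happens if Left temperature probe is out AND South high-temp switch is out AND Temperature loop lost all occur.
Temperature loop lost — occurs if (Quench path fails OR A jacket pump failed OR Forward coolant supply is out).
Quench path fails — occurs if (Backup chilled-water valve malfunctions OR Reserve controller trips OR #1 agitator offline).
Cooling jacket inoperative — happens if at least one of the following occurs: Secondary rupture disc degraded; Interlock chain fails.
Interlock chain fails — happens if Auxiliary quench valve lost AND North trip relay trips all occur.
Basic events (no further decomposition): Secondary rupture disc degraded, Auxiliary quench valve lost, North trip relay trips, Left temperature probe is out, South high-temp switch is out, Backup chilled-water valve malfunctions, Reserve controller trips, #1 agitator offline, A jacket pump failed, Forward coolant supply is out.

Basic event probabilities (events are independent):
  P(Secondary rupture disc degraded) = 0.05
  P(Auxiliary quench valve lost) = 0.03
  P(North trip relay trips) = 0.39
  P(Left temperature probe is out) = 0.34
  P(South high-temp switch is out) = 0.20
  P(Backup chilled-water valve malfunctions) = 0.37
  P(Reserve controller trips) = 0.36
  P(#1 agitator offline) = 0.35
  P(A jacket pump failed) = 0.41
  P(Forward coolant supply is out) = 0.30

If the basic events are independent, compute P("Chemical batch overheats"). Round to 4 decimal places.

P(Interlock chain fails) [AND] = 0.03 × 0.39 = 0.011700
P(Cooling jacket inoperative) [OR] = 1 − (1−0.05) × (1−0.011700) = 0.061115
P(Quench path fails) [OR] = 1 − (1−0.37) × (1−0.36) × (1−0.35) = 0.737920
P(Temperature loop lost) [OR] = 1 − (1−0.737920) × (1−0.41) × (1−0.30) = 0.891761
P(Vent system unavailable) [AND] = 0.34 × 0.20 × 0.891761 = 0.060640
P(Chemical batch overheats) [AND] = 0.061115 × 0.060640 = 0.003706
Rounded to 4 decimal places: P(Chemical batch overheats) ≈ 0.0037.

0.0037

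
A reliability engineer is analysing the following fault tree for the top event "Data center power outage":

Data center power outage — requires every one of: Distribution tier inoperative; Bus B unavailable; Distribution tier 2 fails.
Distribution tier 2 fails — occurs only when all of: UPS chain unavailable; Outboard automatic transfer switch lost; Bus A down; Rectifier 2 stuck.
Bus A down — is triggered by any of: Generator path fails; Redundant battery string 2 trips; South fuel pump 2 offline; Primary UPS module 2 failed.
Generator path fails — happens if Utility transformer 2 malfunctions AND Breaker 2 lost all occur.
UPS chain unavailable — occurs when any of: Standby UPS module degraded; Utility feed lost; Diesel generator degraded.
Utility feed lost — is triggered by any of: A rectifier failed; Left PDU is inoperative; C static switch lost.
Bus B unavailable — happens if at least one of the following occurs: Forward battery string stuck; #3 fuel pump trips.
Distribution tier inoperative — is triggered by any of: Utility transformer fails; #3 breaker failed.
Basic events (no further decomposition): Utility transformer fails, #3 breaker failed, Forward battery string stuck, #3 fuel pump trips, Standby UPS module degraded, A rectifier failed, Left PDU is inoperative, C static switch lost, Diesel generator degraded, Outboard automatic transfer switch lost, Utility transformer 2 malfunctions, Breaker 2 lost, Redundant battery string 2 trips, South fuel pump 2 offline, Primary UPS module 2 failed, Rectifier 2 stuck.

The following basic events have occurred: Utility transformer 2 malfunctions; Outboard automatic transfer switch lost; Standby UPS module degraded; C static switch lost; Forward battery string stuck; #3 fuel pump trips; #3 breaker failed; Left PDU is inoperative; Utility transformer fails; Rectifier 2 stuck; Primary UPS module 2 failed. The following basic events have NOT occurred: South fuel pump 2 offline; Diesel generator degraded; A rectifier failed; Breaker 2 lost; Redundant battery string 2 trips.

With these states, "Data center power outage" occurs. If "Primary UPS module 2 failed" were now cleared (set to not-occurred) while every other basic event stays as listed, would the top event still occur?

Counterfactual: set "Primary UPS module 2 failed" to not occurred.
Distribution tier inoperative [OR]: Utility transformer fails=occurs, #3 breaker failed=occurs → at least one input occurs → occurs.
Bus B unavailable [OR]: Forward battery string stuck=occurs, #3 fuel pump trips=occurs → at least one input occurs → occurs.
Utility feed lost [OR]: A rectifier failed=not, Left PDU is inoperative=occurs, C static switch lost=occurs → at least one input occurs → occurs.
UPS chain unavailable [OR]: Standby UPS module degraded=occurs, Utility feed lost=occurs, Diesel generator degraded=not → at least one input occurs → occurs.
Generator path fails [AND]: Utility transformer 2 malfunctions=occurs, Breaker 2 lost=not → not all inputs occur → does not occur.
Bus A down [OR]: Generator path fails=not, Redundant battery string 2 trips=not, South fuel pump 2 offline=not, Primary UPS module 2 failed=not → no input occurs → does not occur.
Distribution tier 2 fails [AND]: UPS chain unavailable=occurs, Outboard automatic transfer switch lost=occurs, Bus A down=not, Rectifier 2 stuck=occurs → not all inputs occur → does not occur.
Data center power outage [AND]: Distribution tier inoperative=occurs, Bus B unavailable=occurs, Distribution tier 2 fails=not → not all inputs occur → does not occur.

No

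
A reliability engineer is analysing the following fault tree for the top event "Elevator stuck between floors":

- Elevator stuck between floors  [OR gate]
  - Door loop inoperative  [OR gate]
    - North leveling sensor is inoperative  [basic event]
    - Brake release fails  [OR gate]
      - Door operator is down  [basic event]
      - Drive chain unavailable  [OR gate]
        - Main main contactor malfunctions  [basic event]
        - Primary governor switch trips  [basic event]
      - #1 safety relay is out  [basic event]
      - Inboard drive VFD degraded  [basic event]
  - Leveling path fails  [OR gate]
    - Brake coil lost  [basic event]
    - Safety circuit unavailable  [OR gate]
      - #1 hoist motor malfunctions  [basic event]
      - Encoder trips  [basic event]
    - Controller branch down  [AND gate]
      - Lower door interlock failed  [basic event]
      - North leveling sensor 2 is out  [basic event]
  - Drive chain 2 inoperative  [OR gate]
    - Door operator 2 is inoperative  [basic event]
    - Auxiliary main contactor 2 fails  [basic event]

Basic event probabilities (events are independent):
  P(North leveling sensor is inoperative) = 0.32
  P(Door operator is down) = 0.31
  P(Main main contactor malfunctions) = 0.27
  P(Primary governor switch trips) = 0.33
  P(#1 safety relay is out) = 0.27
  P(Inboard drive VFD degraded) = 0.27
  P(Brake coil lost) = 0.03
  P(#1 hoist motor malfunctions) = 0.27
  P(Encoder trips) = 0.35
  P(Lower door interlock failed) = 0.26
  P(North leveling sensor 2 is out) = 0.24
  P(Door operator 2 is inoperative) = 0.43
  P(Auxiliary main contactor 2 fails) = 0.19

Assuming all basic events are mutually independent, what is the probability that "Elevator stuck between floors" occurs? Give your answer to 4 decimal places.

0.9756

P(Drive chain unavailable) [OR] = 1 − (1−0.27) × (1−0.33) = 0.510900
P(Brake release fails) [OR] = 1 − (1−0.31) × (1−0.510900) × (1−0.27) × (1−0.27) = 0.820157
P(Door loop inoperative) [OR] = 1 − (1−0.32) × (1−0.820157) = 0.877707
P(Safety circuit unavailable) [OR] = 1 − (1−0.27) × (1−0.35) = 0.525500
P(Controller branch down) [AND] = 0.26 × 0.24 = 0.062400
P(Leveling path fails) [OR] = 1 − (1−0.03) × (1−0.525500) × (1−0.062400) = 0.568456
P(Drive chain 2 inoperative) [OR] = 1 − (1−0.43) × (1−0.19) = 0.538300
P(Elevator stuck between floors) [OR] = 1 − (1−0.877707) × (1−0.568456) × (1−0.538300) = 0.975634
Rounded to 4 decimal places: P(Elevator stuck between floors) ≈ 0.9756.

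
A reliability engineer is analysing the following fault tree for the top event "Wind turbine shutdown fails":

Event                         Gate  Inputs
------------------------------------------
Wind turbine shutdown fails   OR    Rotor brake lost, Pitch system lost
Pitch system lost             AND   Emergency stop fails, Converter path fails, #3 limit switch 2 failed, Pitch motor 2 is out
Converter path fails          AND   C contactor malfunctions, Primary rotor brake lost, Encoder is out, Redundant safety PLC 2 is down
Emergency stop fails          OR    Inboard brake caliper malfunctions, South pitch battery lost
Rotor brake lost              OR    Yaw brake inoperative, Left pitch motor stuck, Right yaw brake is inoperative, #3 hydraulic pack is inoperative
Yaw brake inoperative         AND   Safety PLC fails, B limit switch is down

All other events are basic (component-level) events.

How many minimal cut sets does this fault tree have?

Yaw brake inoperative [AND]: one cut set from each child combined → 1 × 1 = 1 cut set(s).
Rotor brake lost [OR]: union of children's cut sets → 4 cut set(s).
Emergency stop fails [OR]: union of children's cut sets → 2 cut set(s).
Converter path fails [AND]: one cut set from each child combined → 1 × 1 × 1 × 1 = 1 cut set(s).
Pitch system lost [AND]: one cut set from each child combined → 2 × 1 × 1 × 1 = 2 cut set(s).
Wind turbine shutdown fails [OR]: union of children's cut sets → 6 cut set(s).
Minimal cut sets: {B limit switch is down, Safety PLC fails}; {Left pitch motor stuck}; {Right yaw brake is inoperative}; {#3 hydraulic pack is inoperative}; {#3 limit switch 2 failed, C contactor malfunctions, Encoder is out, Inboard brake caliper malfunctions, Pitch motor 2 is out, Primary rotor brake lost, Redundant safety PLC 2 is down}; {#3 limit switch 2 failed, C contactor malfunctions, Encoder is out, Pitch motor 2 is out, Primary rotor brake lost, Redundant safety PLC 2 is down, South pitch battery lost}.

6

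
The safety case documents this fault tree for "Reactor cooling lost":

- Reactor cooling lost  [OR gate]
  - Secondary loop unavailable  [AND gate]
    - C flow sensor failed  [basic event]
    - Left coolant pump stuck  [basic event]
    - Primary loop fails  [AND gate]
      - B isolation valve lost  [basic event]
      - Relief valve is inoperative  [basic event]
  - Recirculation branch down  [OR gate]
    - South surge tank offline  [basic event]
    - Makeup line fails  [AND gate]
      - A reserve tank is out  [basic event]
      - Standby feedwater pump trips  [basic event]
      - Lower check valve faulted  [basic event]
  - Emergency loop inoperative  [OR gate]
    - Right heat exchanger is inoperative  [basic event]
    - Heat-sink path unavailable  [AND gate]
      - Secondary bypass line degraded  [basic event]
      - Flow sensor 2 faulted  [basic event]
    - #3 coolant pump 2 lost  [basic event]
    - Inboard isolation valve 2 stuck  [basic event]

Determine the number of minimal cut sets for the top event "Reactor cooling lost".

7

Primary loop fails [AND]: one cut set from each child combined → 1 × 1 = 1 cut set(s).
Secondary loop unavailable [AND]: one cut set from each child combined → 1 × 1 × 1 = 1 cut set(s).
Makeup line fails [AND]: one cut set from each child combined → 1 × 1 × 1 = 1 cut set(s).
Recirculation branch down [OR]: union of children's cut sets → 2 cut set(s).
Heat-sink path unavailable [AND]: one cut set from each child combined → 1 × 1 = 1 cut set(s).
Emergency loop inoperative [OR]: union of children's cut sets → 4 cut set(s).
Reactor cooling lost [OR]: union of children's cut sets → 7 cut set(s).
Minimal cut sets: {B isolation valve lost, C flow sensor failed, Left coolant pump stuck, Relief valve is inoperative}; {South surge tank offline}; {A reserve tank is out, Lower check valve faulted, Standby feedwater pump trips}; {Right heat exchanger is inoperative}; {Flow sensor 2 faulted, Secondary bypass line degraded}; {#3 coolant pump 2 lost}; {Inboard isolation valve 2 stuck}.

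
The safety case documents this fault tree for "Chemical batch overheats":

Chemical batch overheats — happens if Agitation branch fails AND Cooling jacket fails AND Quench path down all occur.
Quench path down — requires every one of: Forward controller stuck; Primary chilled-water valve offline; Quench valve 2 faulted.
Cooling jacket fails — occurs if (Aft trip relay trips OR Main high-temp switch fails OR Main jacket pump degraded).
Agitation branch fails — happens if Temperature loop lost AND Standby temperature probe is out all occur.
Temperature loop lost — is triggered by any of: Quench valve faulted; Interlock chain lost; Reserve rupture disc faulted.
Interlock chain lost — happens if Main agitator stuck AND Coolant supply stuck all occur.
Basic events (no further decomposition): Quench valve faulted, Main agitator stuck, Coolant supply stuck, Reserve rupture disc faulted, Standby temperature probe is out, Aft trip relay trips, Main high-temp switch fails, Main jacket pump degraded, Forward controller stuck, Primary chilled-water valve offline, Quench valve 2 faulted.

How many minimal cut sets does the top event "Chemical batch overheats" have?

9

Interlock chain lost [AND]: one cut set from each child combined → 1 × 1 = 1 cut set(s).
Temperature loop lost [OR]: union of children's cut sets → 3 cut set(s).
Agitation branch fails [AND]: one cut set from each child combined → 3 × 1 = 3 cut set(s).
Cooling jacket fails [OR]: union of children's cut sets → 3 cut set(s).
Quench path down [AND]: one cut set from each child combined → 1 × 1 × 1 = 1 cut set(s).
Chemical batch overheats [AND]: one cut set from each child combined → 3 × 3 × 1 = 9 cut set(s).
Minimal cut sets: {Aft trip relay trips, Forward controller stuck, Primary chilled-water valve offline, Quench valve 2 faulted, Quench valve faulted, Standby temperature probe is out}; {Forward controller stuck, Main high-temp switch fails, Primary chilled-water valve offline, Quench valve 2 faulted, Quench valve faulted, Standby temperature probe is out}; {Forward controller stuck, Main jacket pump degraded, Primary chilled-water valve offline, Quench valve 2 faulted, Quench valve faulted, Standby temperature probe is out}; {Aft trip relay trips, Coolant supply stuck, Forward controller stuck, Main agitator stuck, Primary chilled-water valve offline, Quench valve 2 faulted, Standby temperature probe is out}; {Coolant supply stuck, Forward controller stuck, Main agitator stuck, Main high-temp switch fails, Primary chilled-water valve offline, Quench valve 2 faulted, Standby temperature probe is out}; {Coolant supply stuck, Forward controller stuck, Main agitator stuck, Main jacket pump degraded, Primary chilled-water valve offline, Quench valve 2 faulted, Standby temperature probe is out}; {Aft trip relay trips, Forward controller stuck, Primary chilled-water valve offline, Quench valve 2 faulted, Reserve rupture disc faulted, Standby temperature probe is out}; {Forward controller stuck, Main high-temp switch fails, Primary chilled-water valve offline, Quench valve 2 faulted, Reserve rupture disc faulted, Standby temperature probe is out}; {Forward controller stuck, Main jacket pump degraded, Primary chilled-water valve offline, Quench valve 2 faulted, Reserve rupture disc faulted, Standby temperature probe is out}.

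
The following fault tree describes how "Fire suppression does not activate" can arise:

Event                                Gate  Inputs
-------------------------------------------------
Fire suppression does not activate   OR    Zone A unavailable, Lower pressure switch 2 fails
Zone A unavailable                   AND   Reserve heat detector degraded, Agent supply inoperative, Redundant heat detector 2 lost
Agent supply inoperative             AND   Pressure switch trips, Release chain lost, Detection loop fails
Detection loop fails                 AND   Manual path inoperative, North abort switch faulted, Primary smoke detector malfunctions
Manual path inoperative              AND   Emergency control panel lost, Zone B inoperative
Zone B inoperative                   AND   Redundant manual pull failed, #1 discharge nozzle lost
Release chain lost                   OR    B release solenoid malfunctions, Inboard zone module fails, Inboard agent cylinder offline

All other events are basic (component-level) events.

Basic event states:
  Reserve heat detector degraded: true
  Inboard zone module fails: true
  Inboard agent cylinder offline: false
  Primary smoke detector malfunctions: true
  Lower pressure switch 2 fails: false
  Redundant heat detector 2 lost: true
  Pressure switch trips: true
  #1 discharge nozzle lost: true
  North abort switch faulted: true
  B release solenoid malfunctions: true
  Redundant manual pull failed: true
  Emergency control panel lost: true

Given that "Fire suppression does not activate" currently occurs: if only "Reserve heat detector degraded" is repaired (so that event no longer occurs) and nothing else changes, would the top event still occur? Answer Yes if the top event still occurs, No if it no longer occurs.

No

Counterfactual: set "Reserve heat detector degraded" to not occurred.
Release chain lost [OR]: B release solenoid malfunctions=occurs, Inboard zone module fails=occurs, Inboard agent cylinder offline=not → at least one input occurs → occurs.
Zone B inoperative [AND]: Redundant manual pull failed=occurs, #1 discharge nozzle lost=occurs → all inputs occur → occurs.
Manual path inoperative [AND]: Emergency control panel lost=occurs, Zone B inoperative=occurs → all inputs occur → occurs.
Detection loop fails [AND]: Manual path inoperative=occurs, North abort switch faulted=occurs, Primary smoke detector malfunctions=occurs → all inputs occur → occurs.
Agent supply inoperative [AND]: Pressure switch trips=occurs, Release chain lost=occurs, Detection loop fails=occurs → all inputs occur → occurs.
Zone A unavailable [AND]: Reserve heat detector degraded=not, Agent supply inoperative=occurs, Redundant heat detector 2 lost=occurs → not all inputs occur → does not occur.
Fire suppression does not activate [OR]: Zone A unavailable=not, Lower pressure switch 2 fails=not → no input occurs → does not occur.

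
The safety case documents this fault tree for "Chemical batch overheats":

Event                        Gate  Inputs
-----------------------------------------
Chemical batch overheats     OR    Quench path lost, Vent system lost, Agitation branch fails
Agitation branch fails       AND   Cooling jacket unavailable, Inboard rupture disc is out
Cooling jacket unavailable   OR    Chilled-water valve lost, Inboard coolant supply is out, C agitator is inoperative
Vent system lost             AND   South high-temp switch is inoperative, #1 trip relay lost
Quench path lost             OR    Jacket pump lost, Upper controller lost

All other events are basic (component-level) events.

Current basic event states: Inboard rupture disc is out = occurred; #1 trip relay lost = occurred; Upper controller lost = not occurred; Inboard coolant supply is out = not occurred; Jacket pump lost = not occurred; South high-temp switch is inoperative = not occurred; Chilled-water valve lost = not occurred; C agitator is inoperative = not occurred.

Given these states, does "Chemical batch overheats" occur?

Quench path lost [OR]: Jacket pump lost=not, Upper controller lost=not → no input occurs → does not occur.
Vent system lost [AND]: South high-temp switch is inoperative=not, #1 trip relay lost=occurs → not all inputs occur → does not occur.
Cooling jacket unavailable [OR]: Chilled-water valve lost=not, Inboard coolant supply is out=not, C agitator is inoperative=not → no input occurs → does not occur.
Agitation branch fails [AND]: Cooling jacket unavailable=not, Inboard rupture disc is out=occurs → not all inputs occur → does not occur.
Chemical batch overheats [OR]: Quench path lost=not, Vent system lost=not, Agitation branch fails=not → no input occurs → does not occur.

No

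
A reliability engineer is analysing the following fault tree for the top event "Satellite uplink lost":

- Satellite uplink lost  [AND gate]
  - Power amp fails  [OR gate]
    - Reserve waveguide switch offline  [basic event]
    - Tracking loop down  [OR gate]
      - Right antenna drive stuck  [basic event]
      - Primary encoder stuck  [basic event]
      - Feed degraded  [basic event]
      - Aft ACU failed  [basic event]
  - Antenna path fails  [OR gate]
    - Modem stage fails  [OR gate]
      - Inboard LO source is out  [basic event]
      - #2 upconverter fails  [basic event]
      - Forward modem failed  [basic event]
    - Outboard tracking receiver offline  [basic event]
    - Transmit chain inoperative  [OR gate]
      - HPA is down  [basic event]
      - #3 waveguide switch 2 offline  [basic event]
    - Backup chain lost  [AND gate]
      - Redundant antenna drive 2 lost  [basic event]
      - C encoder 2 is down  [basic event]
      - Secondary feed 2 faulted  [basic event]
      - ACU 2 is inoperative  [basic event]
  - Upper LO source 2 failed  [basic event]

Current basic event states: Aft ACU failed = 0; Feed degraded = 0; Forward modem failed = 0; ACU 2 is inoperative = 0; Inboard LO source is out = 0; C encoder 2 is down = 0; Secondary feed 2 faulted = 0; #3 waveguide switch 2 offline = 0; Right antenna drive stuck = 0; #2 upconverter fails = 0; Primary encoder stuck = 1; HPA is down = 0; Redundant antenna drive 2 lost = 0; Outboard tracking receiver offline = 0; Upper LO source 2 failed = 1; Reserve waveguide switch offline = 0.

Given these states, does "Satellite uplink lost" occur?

Tracking loop down [OR]: Right antenna drive stuck=not, Primary encoder stuck=occurs, Feed degraded=not, Aft ACU failed=not → at least one input occurs → occurs.
Power amp fails [OR]: Reserve waveguide switch offline=not, Tracking loop down=occurs → at least one input occurs → occurs.
Modem stage fails [OR]: Inboard LO source is out=not, #2 upconverter fails=not, Forward modem failed=not → no input occurs → does not occur.
Transmit chain inoperative [OR]: HPA is down=not, #3 waveguide switch 2 offline=not → no input occurs → does not occur.
Backup chain lost [AND]: Redundant antenna drive 2 lost=not, C encoder 2 is down=not, Secondary feed 2 faulted=not, ACU 2 is inoperative=not → not all inputs occur → does not occur.
Antenna path fails [OR]: Modem stage fails=not, Outboard tracking receiver offline=not, Transmit chain inoperative=not, Backup chain lost=not → no input occurs → does not occur.
Satellite uplink lost [AND]: Power amp fails=occurs, Antenna path fails=not, Upper LO source 2 failed=occurs → not all inputs occur → does not occur.

No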